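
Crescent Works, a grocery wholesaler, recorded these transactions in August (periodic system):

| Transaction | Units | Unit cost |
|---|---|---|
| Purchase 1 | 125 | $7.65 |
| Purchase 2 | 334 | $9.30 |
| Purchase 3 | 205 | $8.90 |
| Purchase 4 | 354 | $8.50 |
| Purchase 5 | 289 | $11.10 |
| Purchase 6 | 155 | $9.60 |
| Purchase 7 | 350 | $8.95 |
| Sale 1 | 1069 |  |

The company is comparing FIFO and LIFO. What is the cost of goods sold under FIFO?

COGS = $9,462.05

FIFO COGS: 125 @ $7.65 + 334 @ $9.30 + 205 @ $8.90 + 354 @ $8.50 + 51 @ $11.10 = $9,462.05
LIFO COGS: 350 @ $8.95 + 155 @ $9.60 + 289 @ $11.10 + 275 @ $8.50 = $10,165.90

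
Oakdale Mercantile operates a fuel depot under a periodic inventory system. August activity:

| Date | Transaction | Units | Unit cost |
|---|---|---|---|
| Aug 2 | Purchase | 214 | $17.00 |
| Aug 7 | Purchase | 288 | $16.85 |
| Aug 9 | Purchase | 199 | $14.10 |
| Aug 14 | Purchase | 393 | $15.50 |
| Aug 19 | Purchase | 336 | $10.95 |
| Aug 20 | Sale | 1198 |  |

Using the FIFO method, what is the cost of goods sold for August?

Aug 20, 1198 sold [FIFO — oldest first]: 214 @ $17.00 + 288 @ $16.85 + 199 @ $14.10 + 393 @ $15.50 + 104 @ $10.95 = $18,527.00
Ending inventory: 232 @ $10.95 = $2,540.40

COGS = $18,527.00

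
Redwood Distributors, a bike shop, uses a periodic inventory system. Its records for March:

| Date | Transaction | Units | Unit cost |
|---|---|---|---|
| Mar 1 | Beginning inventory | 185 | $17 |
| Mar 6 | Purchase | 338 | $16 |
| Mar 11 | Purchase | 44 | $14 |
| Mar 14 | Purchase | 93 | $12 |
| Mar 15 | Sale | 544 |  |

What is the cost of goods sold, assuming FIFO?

Mar 15, 544 sold [FIFO — oldest first]: 185 @ $17 + 338 @ $16 + 21 @ $14 = $8,847
Ending inventory: 23 @ $14 + 93 @ $12 = $1,438

COGS = $8,847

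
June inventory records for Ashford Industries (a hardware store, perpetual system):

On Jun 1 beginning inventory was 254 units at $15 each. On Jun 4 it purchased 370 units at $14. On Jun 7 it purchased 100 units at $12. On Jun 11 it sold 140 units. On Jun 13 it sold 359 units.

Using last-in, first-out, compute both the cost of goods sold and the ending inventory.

COGS = $6,815; ending inventory = $3,375

Jun 11, 140 sold [LIFO — newest first]: 100 @ $12 + 40 @ $14 = $1,760
Jun 13, 359 sold [LIFO — newest first]: 330 @ $14 + 29 @ $15 = $5,055
Total COGS = $1,760 + $5,055 = $6,815
Ending inventory: 225 @ $15 = $3,375
Check: goods available $10,190 = COGS $6,815 + ending $3,375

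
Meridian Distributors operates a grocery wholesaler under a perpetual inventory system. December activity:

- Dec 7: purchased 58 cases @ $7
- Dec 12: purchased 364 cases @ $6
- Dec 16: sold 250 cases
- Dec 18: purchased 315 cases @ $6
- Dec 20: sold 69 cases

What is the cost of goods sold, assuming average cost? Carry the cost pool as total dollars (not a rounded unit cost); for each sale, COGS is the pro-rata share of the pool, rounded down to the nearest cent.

COGS = $1,951.70

After Dec 7: 58 on hand, pool $406.00 (≈ $7.0000 each)
After Dec 12: 422 on hand, pool $2,590.00 (≈ $6.1374 each)
Dec 16, sell 250: 250/422 × $2,590.00 → $1,534.36
After Dec 18: 487 on hand, pool $2,945.64 (≈ $6.0485 each)
Dec 20, sell 69: 69/487 × $2,945.64 → $417.34
Total COGS = $1,534.36 + $417.34 = $1,951.70
Ending inventory (cost pool remaining) = $2,528.30
Check: goods available $4,480.00 = COGS $1,951.70 + ending $2,528.30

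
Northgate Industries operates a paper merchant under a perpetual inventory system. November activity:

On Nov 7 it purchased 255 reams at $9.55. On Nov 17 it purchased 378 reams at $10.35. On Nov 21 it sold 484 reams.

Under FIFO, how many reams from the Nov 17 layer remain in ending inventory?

149

Nov 21, 484 sold [FIFO — oldest first]: 255 @ $9.55 + 229 @ $10.35 = $4,805.40
Ending inventory: 149 @ $10.35 = $1,542.15
Check: goods available $6,347.55 = COGS $4,805.40 + ending $1,542.15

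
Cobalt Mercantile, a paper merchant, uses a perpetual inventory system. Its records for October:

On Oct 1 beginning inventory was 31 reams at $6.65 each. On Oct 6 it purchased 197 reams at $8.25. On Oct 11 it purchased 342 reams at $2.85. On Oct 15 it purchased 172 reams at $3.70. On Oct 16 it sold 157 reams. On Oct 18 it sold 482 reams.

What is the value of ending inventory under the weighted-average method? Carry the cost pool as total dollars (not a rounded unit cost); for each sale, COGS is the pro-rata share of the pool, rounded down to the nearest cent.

Ending inventory = $477.87

After Oct 1: 31 on hand, pool $206.15 (≈ $6.6500 each)
After Oct 6: 228 on hand, pool $1,831.40 (≈ $8.0325 each)
After Oct 11: 570 on hand, pool $2,806.10 (≈ $4.9230 each)
After Oct 15: 742 on hand, pool $3,442.50 (≈ $4.6395 each)
Oct 16, sell 157: 157/742 × $3,442.50 → $728.39
Oct 18, sell 482: 482/585 × $2,714.11 → $2,236.24
Total COGS = $728.39 + $2,236.24 = $2,964.63
Ending inventory (cost pool remaining) = $477.87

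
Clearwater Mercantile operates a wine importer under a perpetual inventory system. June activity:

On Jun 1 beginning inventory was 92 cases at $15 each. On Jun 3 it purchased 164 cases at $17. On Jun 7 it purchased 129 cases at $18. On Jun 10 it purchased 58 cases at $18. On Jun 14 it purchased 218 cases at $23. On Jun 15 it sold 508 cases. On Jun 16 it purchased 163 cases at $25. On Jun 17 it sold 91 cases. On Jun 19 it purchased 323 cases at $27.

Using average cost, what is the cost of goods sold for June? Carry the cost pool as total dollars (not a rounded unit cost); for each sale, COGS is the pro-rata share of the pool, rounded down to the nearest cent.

COGS = $11,653.44

After Jun 1: 92 on hand, pool $1,380.00 (≈ $15.0000 each)
After Jun 3: 256 on hand, pool $4,168.00 (≈ $16.2812 each)
After Jun 7: 385 on hand, pool $6,490.00 (≈ $16.8571 each)
After Jun 10: 443 on hand, pool $7,534.00 (≈ $17.0068 each)
After Jun 14: 661 on hand, pool $12,548.00 (≈ $18.9834 each)
Jun 15, sell 508: 508/661 × $12,548.00 → $9,643.54
After Jun 16: 316 on hand, pool $6,979.46 (≈ $22.0869 each)
Jun 17, sell 91: 91/316 × $6,979.46 → $2,009.90
After Jun 19: 548 on hand, pool $13,690.56 (≈ $24.9828 each)
Total COGS = $9,643.54 + $2,009.90 = $11,653.44
Ending inventory (cost pool remaining) = $13,690.56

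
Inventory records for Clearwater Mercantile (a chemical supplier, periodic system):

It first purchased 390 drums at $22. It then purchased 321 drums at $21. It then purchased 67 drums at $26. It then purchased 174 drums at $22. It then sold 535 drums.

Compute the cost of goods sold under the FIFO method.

COGS = $11,625

Sale 1 (535) [FIFO — oldest first]: 390 @ $22 + 145 @ $21 = $11,625
Ending inventory: 176 @ $21 + 67 @ $26 + 174 @ $22 = $9,266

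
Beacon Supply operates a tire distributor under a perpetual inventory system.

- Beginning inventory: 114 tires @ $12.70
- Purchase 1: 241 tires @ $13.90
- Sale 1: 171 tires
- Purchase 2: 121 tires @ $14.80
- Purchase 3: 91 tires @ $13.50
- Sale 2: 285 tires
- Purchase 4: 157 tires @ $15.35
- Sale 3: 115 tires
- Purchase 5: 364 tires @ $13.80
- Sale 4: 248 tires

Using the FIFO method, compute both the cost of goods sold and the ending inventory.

COGS = $11,537.95; ending inventory = $3,712.20

Sale 1 (171) [FIFO — oldest first]: 114 @ $12.70 + 57 @ $13.90 = $2,240.10
Sale 2 (285) [FIFO — oldest first]: 184 @ $13.90 + 101 @ $14.80 = $4,052.40
Sale 3 (115) [FIFO — oldest first]: 20 @ $14.80 + 91 @ $13.50 + 4 @ $15.35 = $1,585.90
Sale 4 (248) [FIFO — oldest first]: 153 @ $15.35 + 95 @ $13.80 = $3,659.55
Total COGS = $2,240.10 + $4,052.40 + $1,585.90 + $3,659.55 = $11,537.95
Ending inventory: 269 @ $13.80 = $3,712.20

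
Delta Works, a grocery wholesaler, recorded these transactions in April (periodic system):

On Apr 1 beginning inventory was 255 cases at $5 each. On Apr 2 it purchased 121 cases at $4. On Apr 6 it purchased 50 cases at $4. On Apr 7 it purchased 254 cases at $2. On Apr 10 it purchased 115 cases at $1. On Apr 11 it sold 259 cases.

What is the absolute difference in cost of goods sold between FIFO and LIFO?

FIFO COGS: 255 @ $5 + 4 @ $4 = $1,291
LIFO COGS: 115 @ $1 + 144 @ $2 = $403
Difference = |$1,291 − $403| = $888

$888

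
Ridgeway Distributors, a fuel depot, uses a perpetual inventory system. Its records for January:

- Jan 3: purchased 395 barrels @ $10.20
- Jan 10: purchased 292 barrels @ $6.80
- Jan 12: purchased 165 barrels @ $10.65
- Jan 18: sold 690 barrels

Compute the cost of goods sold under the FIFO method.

COGS = $6,046.55

Jan 18, 690 sold [FIFO — oldest first]: 395 @ $10.20 + 292 @ $6.80 + 3 @ $10.65 = $6,046.55
Ending inventory: 162 @ $10.65 = $1,725.30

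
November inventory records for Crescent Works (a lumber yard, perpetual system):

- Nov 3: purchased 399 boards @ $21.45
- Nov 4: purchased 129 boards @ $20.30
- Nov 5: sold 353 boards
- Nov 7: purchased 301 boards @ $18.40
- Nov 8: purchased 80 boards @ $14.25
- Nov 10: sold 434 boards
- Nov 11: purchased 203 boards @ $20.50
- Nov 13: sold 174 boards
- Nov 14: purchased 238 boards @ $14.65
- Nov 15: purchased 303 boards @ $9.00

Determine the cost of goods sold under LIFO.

Nov 5, 353 sold [LIFO — newest first]: 129 @ $20.30 + 224 @ $21.45 = $7,423.50
Nov 10, 434 sold [LIFO — newest first]: 80 @ $14.25 + 301 @ $18.40 + 53 @ $21.45 = $7,815.25
Nov 13, 174 sold [LIFO — newest first]: 174 @ $20.50 = $3,567.00
Total COGS = $7,423.50 + $7,815.25 + $3,567.00 = $18,805.75
Ending inventory: 122 @ $21.45 + 29 @ $20.50 + 238 @ $14.65 + 303 @ $9.00 = $9,425.10
Check: goods available $28,230.85 = COGS $18,805.75 + ending $9,425.10

COGS = $18,805.75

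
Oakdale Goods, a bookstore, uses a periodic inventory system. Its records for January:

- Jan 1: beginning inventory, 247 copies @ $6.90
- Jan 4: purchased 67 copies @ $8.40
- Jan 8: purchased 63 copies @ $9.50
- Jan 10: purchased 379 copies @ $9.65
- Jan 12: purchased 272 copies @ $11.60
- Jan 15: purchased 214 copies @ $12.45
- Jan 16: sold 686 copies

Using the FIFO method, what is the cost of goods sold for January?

COGS = $5,847.45

Jan 16, 686 sold [FIFO — oldest first]: 247 @ $6.90 + 67 @ $8.40 + 63 @ $9.50 + 309 @ $9.65 = $5,847.45
Ending inventory: 70 @ $9.65 + 272 @ $11.60 + 214 @ $12.45 = $6,495.00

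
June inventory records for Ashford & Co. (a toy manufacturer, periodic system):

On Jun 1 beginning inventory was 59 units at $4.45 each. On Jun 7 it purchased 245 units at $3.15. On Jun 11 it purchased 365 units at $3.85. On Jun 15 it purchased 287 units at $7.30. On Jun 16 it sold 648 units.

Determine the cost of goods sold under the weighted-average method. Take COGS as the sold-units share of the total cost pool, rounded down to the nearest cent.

COGS = $3,073.69

Jun 16, sell 648: 648/956 × $4,534.65 → $3,073.69
Ending inventory (cost pool remaining) = $1,460.96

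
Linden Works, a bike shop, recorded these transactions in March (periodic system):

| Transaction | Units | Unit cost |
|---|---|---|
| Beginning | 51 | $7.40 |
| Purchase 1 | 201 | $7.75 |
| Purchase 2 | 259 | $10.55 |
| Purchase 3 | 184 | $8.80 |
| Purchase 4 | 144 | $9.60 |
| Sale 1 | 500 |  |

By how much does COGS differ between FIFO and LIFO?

FIFO COGS: 51 @ $7.40 + 201 @ $7.75 + 248 @ $10.55 = $4,551.55
LIFO COGS: 144 @ $9.60 + 184 @ $8.80 + 172 @ $10.55 = $4,816.20
Difference = |$4,551.55 − $4,816.20| = $264.65

$264.65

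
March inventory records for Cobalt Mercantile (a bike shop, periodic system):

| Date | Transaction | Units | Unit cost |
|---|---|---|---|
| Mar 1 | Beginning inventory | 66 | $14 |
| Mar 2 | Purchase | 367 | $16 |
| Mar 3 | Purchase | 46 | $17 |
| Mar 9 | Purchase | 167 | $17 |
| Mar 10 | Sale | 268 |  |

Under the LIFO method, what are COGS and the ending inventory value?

Mar 10, 268 sold [LIFO — newest first]: 167 @ $17 + 46 @ $17 + 55 @ $16 = $4,501
Ending inventory: 66 @ $14 + 312 @ $16 = $5,916

COGS = $4,501; ending inventory = $5,916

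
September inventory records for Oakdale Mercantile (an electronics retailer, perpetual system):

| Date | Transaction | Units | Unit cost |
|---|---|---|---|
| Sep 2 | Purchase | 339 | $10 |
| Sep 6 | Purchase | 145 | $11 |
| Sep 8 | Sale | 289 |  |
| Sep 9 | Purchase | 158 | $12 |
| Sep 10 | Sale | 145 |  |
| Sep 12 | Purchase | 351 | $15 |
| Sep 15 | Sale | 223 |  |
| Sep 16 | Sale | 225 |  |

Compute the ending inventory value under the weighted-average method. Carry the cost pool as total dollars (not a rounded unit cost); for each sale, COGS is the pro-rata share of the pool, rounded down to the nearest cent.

After Sep 2: 339 on hand, pool $3,390.00 (≈ $10.0000 each)
After Sep 6: 484 on hand, pool $4,985.00 (≈ $10.2996 each)
Sep 8, sell 289: 289/484 × $4,985.00 → $2,976.58
After Sep 9: 353 on hand, pool $3,904.42 (≈ $11.0607 each)
Sep 10, sell 145: 145/353 × $3,904.42 → $1,603.79
After Sep 12: 559 on hand, pool $7,565.63 (≈ $13.5342 each)
Sep 15, sell 223: 223/559 × $7,565.63 → $3,018.13
Sep 16, sell 225: 225/336 × $4,547.50 → $3,045.20
Total COGS = $2,976.58 + $1,603.79 + $3,018.13 + $3,045.20 = $10,643.70
Ending inventory (cost pool remaining) = $1,502.30
Check: goods available $12,146.00 = COGS $10,643.70 + ending $1,502.30

Ending inventory = $1,502.30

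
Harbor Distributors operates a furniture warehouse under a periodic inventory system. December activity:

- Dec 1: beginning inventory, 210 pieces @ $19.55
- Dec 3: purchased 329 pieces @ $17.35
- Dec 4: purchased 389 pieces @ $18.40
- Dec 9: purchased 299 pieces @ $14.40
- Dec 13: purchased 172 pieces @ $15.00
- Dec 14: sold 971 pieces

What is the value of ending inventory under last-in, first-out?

Dec 14, 971 sold [LIFO — newest first]: 172 @ $15.00 + 299 @ $14.40 + 389 @ $18.40 + 111 @ $17.35 = $15,969.05
Ending inventory: 210 @ $19.55 + 218 @ $17.35 = $7,887.80
Check: goods available $23,856.85 = COGS $15,969.05 + ending $7,887.80

Ending inventory = $7,887.80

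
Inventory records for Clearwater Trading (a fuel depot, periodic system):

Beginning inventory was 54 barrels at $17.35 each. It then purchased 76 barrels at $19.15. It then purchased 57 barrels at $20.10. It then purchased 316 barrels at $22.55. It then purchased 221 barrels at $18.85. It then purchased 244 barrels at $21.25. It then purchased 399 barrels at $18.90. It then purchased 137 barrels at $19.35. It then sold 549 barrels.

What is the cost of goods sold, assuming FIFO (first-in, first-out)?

Sale 1 (549) [FIFO — oldest first]: 54 @ $17.35 + 76 @ $19.15 + 57 @ $20.10 + 316 @ $22.55 + 46 @ $18.85 = $11,530.90
Ending inventory: 175 @ $18.85 + 244 @ $21.25 + 399 @ $18.90 + 137 @ $19.35 = $18,675.80

COGS = $11,530.90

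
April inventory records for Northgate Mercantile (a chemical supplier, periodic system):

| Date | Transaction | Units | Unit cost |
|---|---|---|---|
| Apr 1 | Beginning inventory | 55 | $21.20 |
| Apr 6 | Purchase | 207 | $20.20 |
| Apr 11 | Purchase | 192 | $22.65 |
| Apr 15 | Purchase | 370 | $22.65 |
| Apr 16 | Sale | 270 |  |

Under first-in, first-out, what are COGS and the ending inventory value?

Apr 16, 270 sold [FIFO — oldest first]: 55 @ $21.20 + 207 @ $20.20 + 8 @ $22.65 = $5,528.60
Ending inventory: 184 @ $22.65 + 370 @ $22.65 = $12,548.10

COGS = $5,528.60; ending inventory = $12,548.10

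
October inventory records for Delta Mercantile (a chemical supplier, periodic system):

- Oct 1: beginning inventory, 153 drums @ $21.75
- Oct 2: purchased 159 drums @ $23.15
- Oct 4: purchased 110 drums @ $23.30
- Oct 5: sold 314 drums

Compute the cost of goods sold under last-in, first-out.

COGS = $7,222.60

Oct 5, 314 sold [LIFO — newest first]: 110 @ $23.30 + 159 @ $23.15 + 45 @ $21.75 = $7,222.60
Ending inventory: 108 @ $21.75 = $2,349.00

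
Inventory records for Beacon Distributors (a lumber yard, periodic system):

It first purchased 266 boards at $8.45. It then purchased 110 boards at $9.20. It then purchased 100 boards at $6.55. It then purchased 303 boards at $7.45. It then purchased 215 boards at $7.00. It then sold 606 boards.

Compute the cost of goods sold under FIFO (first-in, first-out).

Sale 1 (606) [FIFO — oldest first]: 266 @ $8.45 + 110 @ $9.20 + 100 @ $6.55 + 130 @ $7.45 = $4,883.20
Ending inventory: 173 @ $7.45 + 215 @ $7.00 = $2,793.85

COGS = $4,883.20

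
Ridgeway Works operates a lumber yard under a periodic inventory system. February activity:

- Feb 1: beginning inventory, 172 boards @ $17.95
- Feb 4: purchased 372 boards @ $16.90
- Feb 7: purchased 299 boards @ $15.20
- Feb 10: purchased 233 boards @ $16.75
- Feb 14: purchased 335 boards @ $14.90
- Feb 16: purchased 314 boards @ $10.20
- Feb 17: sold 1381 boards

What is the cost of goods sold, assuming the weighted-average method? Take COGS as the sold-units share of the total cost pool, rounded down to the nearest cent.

Feb 17, sell 1381: 1381/1725 × $26,016.05 → $20,827.92
Ending inventory (cost pool remaining) = $5,188.13
Check: goods available $26,016.05 = COGS $20,827.92 + ending $5,188.13

COGS = $20,827.92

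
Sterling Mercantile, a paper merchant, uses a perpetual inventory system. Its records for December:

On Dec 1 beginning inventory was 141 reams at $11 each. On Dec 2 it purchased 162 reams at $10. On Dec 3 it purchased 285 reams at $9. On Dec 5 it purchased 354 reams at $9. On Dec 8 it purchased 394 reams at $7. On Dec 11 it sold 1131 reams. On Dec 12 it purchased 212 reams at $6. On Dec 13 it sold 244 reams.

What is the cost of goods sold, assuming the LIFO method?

Dec 11, 1131 sold [LIFO — newest first]: 394 @ $7 + 354 @ $9 + 285 @ $9 + 98 @ $10 = $9,489
Dec 13, 244 sold [LIFO — newest first]: 212 @ $6 + 32 @ $10 = $1,592
Total COGS = $9,489 + $1,592 = $11,081
Ending inventory: 141 @ $11 + 32 @ $10 = $1,871

COGS = $11,081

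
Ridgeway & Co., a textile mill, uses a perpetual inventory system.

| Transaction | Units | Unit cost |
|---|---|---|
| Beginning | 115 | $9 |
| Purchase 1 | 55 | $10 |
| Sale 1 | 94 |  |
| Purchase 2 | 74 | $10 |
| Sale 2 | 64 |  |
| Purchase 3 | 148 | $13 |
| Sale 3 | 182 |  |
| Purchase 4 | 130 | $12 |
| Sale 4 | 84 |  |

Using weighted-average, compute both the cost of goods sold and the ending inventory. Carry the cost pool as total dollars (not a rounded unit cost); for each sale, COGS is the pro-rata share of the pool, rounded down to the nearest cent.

After Beginning: 115 on hand, pool $1,035.00 (≈ $9.0000 each)
After Purchase 1: 170 on hand, pool $1,585.00 (≈ $9.3235 each)
Sale 1, sell 94: 94/170 × $1,585.00 → $876.41
After Purchase 2: 150 on hand, pool $1,448.59 (≈ $9.6573 each)
Sale 2, sell 64: 64/150 × $1,448.59 → $618.06
After Purchase 3: 234 on hand, pool $2,754.53 (≈ $11.7715 each)
Sale 3, sell 182: 182/234 × $2,754.53 → $2,142.41
After Purchase 4: 182 on hand, pool $2,172.12 (≈ $11.9347 each)
Sale 4, sell 84: 84/182 × $2,172.12 → $1,002.51
Total COGS = $876.41 + $618.06 + $2,142.41 + $1,002.51 = $4,639.39
Ending inventory (cost pool remaining) = $1,169.61
Check: goods available $5,809.00 = COGS $4,639.39 + ending $1,169.61

COGS = $4,639.39; ending inventory = $1,169.61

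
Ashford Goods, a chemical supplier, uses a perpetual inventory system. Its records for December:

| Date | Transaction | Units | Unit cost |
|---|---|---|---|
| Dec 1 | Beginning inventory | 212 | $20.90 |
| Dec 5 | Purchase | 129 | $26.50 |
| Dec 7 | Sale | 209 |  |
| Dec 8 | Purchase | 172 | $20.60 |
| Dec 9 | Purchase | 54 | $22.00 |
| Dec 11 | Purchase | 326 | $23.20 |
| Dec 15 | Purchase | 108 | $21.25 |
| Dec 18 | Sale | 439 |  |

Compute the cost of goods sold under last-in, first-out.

Dec 7, 209 sold [LIFO — newest first]: 129 @ $26.50 + 80 @ $20.90 = $5,090.50
Dec 18, 439 sold [LIFO — newest first]: 108 @ $21.25 + 326 @ $23.20 + 5 @ $22.00 = $9,968.20
Total COGS = $5,090.50 + $9,968.20 = $15,058.70
Ending inventory: 132 @ $20.90 + 172 @ $20.60 + 49 @ $22.00 = $7,380.00
Check: goods available $22,438.70 = COGS $15,058.70 + ending $7,380.00

COGS = $15,058.70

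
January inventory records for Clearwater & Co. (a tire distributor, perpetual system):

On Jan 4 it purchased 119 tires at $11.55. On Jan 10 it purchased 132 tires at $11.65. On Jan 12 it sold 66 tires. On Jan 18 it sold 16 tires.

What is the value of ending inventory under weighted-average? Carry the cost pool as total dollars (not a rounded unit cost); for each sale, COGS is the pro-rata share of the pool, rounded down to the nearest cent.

Ending inventory = $1,960.84

After Jan 4: 119 on hand, pool $1,374.45 (≈ $11.5500 each)
After Jan 10: 251 on hand, pool $2,912.25 (≈ $11.6026 each)
Jan 12, sell 66: 66/251 × $2,912.25 → $765.77
Jan 18, sell 16: 16/185 × $2,146.48 → $185.64
Total COGS = $765.77 + $185.64 = $951.41
Ending inventory (cost pool remaining) = $1,960.84
Check: goods available $2,912.25 = COGS $951.41 + ending $1,960.84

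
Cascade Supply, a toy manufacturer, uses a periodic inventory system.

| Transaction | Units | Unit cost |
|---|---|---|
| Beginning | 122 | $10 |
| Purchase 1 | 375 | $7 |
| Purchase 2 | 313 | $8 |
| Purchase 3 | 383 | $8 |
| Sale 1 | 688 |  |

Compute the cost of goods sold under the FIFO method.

Sale 1 (688) [FIFO — oldest first]: 122 @ $10 + 375 @ $7 + 191 @ $8 = $5,373
Ending inventory: 122 @ $8 + 383 @ $8 = $4,040

COGS = $5,373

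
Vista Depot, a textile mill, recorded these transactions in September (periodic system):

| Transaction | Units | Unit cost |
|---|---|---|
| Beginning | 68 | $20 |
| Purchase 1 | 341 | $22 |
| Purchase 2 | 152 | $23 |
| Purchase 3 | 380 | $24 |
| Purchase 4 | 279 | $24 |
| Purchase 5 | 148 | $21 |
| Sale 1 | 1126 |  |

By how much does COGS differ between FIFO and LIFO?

FIFO COGS: 68 @ $20 + 341 @ $22 + 152 @ $23 + 380 @ $24 + 185 @ $24 = $25,918
LIFO COGS: 148 @ $21 + 279 @ $24 + 380 @ $24 + 152 @ $23 + 167 @ $22 = $26,094
Difference = |$25,918 − $26,094| = $176

$176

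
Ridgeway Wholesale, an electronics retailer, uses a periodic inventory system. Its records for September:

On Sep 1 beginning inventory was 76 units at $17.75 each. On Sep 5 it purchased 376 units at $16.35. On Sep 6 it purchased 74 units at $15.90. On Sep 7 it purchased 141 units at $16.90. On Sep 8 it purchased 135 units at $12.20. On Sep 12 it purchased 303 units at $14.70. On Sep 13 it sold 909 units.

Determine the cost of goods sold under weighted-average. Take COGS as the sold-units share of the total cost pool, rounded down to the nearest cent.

COGS = $14,113.93

Sep 13, sell 909: 909/1105 × $17,157.20 → $14,113.93
Ending inventory (cost pool remaining) = $3,043.27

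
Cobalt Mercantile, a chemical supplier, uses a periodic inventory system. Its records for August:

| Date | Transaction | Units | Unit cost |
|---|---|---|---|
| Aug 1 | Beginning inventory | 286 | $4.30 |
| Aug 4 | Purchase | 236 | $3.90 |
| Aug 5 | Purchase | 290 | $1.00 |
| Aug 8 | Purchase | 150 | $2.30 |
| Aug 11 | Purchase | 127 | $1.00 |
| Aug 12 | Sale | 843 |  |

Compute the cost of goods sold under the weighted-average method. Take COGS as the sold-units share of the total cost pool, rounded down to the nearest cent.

COGS = $2,254.34

Aug 12, sell 843: 843/1089 × $2,912.20 → $2,254.34
Ending inventory (cost pool remaining) = $657.86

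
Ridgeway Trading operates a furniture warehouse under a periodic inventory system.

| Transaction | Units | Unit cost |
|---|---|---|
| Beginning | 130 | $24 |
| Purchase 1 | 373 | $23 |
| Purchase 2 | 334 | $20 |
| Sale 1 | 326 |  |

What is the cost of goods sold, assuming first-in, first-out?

Sale 1 (326) [FIFO — oldest first]: 130 @ $24 + 196 @ $23 = $7,628
Ending inventory: 177 @ $23 + 334 @ $20 = $10,751
Check: goods available $18,379 = COGS $7,628 + ending $10,751

COGS = $7,628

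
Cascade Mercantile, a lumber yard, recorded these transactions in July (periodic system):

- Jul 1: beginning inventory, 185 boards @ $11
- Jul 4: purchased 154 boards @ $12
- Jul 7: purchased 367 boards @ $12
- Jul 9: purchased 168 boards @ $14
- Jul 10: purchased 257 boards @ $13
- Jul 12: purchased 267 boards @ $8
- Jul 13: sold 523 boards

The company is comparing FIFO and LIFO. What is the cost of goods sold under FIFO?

FIFO COGS: 185 @ $11 + 154 @ $12 + 184 @ $12 = $6,091
LIFO COGS: 267 @ $8 + 256 @ $13 = $5,464

COGS = $6,091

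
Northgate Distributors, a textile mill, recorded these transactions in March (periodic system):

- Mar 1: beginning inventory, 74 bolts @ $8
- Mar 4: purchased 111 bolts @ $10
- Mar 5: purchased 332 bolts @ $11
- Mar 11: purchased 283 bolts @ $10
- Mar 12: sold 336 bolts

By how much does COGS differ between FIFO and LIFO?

FIFO COGS: 74 @ $8 + 111 @ $10 + 151 @ $11 = $3,363
LIFO COGS: 283 @ $10 + 53 @ $11 = $3,413
Difference = |$3,363 − $3,413| = $50

$50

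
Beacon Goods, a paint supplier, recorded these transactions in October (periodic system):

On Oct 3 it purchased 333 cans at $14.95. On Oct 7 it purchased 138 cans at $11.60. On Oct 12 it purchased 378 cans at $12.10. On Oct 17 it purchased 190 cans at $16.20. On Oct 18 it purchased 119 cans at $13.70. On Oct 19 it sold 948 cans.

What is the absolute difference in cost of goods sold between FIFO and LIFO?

FIFO COGS: 333 @ $14.95 + 138 @ $11.60 + 378 @ $12.10 + 99 @ $16.20 = $12,756.75
LIFO COGS: 119 @ $13.70 + 190 @ $16.20 + 378 @ $12.10 + 138 @ $11.60 + 123 @ $14.95 = $12,721.75
Difference = |$12,756.75 − $12,721.75| = $35.00

$35.00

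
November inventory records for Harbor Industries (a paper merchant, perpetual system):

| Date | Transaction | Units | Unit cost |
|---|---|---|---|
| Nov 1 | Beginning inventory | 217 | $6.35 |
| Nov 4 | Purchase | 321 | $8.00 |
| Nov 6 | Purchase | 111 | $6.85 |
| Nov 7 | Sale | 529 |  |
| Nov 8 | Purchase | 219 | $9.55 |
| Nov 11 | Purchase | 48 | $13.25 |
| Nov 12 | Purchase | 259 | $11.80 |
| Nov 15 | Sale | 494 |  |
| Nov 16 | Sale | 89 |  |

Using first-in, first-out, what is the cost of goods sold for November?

COGS = $9,746.55

Nov 7, 529 sold [FIFO — oldest first]: 217 @ $6.35 + 312 @ $8.00 = $3,873.95
Nov 15, 494 sold [FIFO — oldest first]: 9 @ $8.00 + 111 @ $6.85 + 219 @ $9.55 + 48 @ $13.25 + 107 @ $11.80 = $4,822.40
Nov 16, 89 sold [FIFO — oldest first]: 89 @ $11.80 = $1,050.20
Total COGS = $3,873.95 + $4,822.40 + $1,050.20 = $9,746.55
Ending inventory: 63 @ $11.80 = $743.40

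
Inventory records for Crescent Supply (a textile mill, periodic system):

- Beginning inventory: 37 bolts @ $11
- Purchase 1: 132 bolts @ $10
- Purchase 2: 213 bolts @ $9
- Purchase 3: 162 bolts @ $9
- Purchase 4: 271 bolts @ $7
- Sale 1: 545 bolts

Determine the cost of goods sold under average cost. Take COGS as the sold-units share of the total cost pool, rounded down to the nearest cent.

COGS = $4,680.31

Sale 1, sell 545: 545/815 × $6,999.00 → $4,680.31
Ending inventory (cost pool remaining) = $2,318.69
Check: goods available $6,999.00 = COGS $4,680.31 + ending $2,318.69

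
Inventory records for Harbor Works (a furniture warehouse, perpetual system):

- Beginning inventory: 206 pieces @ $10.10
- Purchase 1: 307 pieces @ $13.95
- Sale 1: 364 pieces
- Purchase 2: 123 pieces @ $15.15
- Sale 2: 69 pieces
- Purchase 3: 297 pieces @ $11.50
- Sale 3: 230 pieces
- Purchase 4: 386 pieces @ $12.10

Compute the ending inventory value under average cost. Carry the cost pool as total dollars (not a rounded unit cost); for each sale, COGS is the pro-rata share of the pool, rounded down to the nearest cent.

After Beginning: 206 on hand, pool $2,080.60 (≈ $10.1000 each)
After Purchase 1: 513 on hand, pool $6,363.25 (≈ $12.4040 each)
Sale 1, sell 364: 364/513 × $6,363.25 → $4,515.05
After Purchase 2: 272 on hand, pool $3,711.65 (≈ $13.6458 each)
Sale 2, sell 69: 69/272 × $3,711.65 → $941.55
After Purchase 3: 500 on hand, pool $6,185.60 (≈ $12.3712 each)
Sale 3, sell 230: 230/500 × $6,185.60 → $2,845.37
After Purchase 4: 656 on hand, pool $8,010.83 (≈ $12.2116 each)
Total COGS = $4,515.05 + $941.55 + $2,845.37 = $8,301.97
Ending inventory (cost pool remaining) = $8,010.83

Ending inventory = $8,010.83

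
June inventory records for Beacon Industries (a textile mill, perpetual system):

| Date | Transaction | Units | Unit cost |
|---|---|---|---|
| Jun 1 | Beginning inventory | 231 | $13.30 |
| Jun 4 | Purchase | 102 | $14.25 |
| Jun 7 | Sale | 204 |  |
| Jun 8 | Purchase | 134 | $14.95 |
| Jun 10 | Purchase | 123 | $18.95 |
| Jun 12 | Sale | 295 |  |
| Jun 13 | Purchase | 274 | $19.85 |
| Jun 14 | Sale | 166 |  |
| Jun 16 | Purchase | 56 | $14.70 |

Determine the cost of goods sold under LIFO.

COGS = $10,944.75

Jun 7, 204 sold [LIFO — newest first]: 102 @ $14.25 + 102 @ $13.30 = $2,810.10
Jun 12, 295 sold [LIFO — newest first]: 123 @ $18.95 + 134 @ $14.95 + 38 @ $13.30 = $4,839.55
Jun 14, 166 sold [LIFO — newest first]: 166 @ $19.85 = $3,295.10
Total COGS = $2,810.10 + $4,839.55 + $3,295.10 = $10,944.75
Ending inventory: 91 @ $13.30 + 108 @ $19.85 + 56 @ $14.70 = $4,177.30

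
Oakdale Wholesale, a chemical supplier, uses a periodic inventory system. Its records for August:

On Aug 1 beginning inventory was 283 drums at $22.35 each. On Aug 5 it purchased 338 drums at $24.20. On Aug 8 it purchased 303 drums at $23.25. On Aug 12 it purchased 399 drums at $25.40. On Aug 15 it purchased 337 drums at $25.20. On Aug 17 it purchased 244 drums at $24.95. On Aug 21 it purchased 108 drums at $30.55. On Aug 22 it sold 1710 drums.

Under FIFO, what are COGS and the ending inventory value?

COGS = $41,423.90; ending inventory = $8,139.70

Aug 22, 1710 sold [FIFO — oldest first]: 283 @ $22.35 + 338 @ $24.20 + 303 @ $23.25 + 399 @ $25.40 + 337 @ $25.20 + 50 @ $24.95 = $41,423.90
Ending inventory: 194 @ $24.95 + 108 @ $30.55 = $8,139.70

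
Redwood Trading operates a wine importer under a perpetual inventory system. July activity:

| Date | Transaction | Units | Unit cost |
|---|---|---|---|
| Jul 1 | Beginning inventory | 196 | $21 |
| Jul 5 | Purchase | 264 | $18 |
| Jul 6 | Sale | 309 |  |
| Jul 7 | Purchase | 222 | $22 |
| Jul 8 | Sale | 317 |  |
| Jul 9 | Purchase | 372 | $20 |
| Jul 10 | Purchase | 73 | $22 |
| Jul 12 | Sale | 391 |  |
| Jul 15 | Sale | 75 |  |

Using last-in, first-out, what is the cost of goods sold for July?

Jul 6, 309 sold [LIFO — newest first]: 264 @ $18 + 45 @ $21 = $5,697
Jul 8, 317 sold [LIFO — newest first]: 222 @ $22 + 95 @ $21 = $6,879
Jul 12, 391 sold [LIFO — newest first]: 73 @ $22 + 318 @ $20 = $7,966
Jul 15, 75 sold [LIFO — newest first]: 54 @ $20 + 21 @ $21 = $1,521
Total COGS = $5,697 + $6,879 + $7,966 + $1,521 = $22,063
Ending inventory: 35 @ $21 = $735

COGS = $22,063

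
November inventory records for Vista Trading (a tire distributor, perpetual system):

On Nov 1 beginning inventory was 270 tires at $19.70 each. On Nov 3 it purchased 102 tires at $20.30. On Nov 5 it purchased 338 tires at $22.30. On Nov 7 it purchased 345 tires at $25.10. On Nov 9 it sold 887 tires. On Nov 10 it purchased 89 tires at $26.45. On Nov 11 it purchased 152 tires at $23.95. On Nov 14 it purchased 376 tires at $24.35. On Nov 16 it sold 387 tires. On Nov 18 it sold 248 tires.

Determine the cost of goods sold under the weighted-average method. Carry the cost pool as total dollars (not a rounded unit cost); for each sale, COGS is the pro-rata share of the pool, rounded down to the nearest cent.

After Nov 1: 270 on hand, pool $5,319.00 (≈ $19.7000 each)
After Nov 3: 372 on hand, pool $7,389.60 (≈ $19.8645 each)
After Nov 5: 710 on hand, pool $14,927.00 (≈ $21.0239 each)
After Nov 7: 1055 on hand, pool $23,586.50 (≈ $22.3569 each)
Nov 9, sell 887: 887/1055 × $23,586.50 → $19,830.54
After Nov 10: 257 on hand, pool $6,110.01 (≈ $23.7744 each)
After Nov 11: 409 on hand, pool $9,750.41 (≈ $23.8396 each)
After Nov 14: 785 on hand, pool $18,906.01 (≈ $24.0841 each)
Nov 16, sell 387: 387/785 × $18,906.01 → $9,320.54
Nov 18, sell 248: 248/398 × $9,585.47 → $5,972.85
Total COGS = $19,830.54 + $9,320.54 + $5,972.85 = $35,123.93
Ending inventory (cost pool remaining) = $3,612.62

COGS = $35,123.93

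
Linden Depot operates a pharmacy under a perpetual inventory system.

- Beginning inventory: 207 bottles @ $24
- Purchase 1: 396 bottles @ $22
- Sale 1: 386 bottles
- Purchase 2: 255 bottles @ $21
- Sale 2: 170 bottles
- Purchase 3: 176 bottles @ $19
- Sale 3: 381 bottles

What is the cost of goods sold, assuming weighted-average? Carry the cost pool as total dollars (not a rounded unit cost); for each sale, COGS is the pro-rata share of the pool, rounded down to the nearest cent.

After Beginning: 207 on hand, pool $4,968.00 (≈ $24.0000 each)
After Purchase 1: 603 on hand, pool $13,680.00 (≈ $22.6866 each)
Sale 1, sell 386: 386/603 × $13,680.00 → $8,757.01
After Purchase 2: 472 on hand, pool $10,277.99 (≈ $21.7754 each)
Sale 2, sell 170: 170/472 × $10,277.99 → $3,701.81
After Purchase 3: 478 on hand, pool $9,920.18 (≈ $20.7535 each)
Sale 3, sell 381: 381/478 × $9,920.18 → $7,907.08
Total COGS = $8,757.01 + $3,701.81 + $7,907.08 = $20,365.90
Ending inventory (cost pool remaining) = $2,013.10
Check: goods available $22,379.00 = COGS $20,365.90 + ending $2,013.10

COGS = $20,365.90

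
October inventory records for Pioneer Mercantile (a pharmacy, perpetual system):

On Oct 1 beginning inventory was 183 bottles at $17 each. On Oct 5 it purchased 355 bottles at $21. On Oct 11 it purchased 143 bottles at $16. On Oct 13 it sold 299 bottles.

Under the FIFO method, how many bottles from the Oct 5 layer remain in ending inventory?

Oct 13, 299 sold [FIFO — oldest first]: 183 @ $17 + 116 @ $21 = $5,547
Ending inventory: 239 @ $21 + 143 @ $16 = $7,307

239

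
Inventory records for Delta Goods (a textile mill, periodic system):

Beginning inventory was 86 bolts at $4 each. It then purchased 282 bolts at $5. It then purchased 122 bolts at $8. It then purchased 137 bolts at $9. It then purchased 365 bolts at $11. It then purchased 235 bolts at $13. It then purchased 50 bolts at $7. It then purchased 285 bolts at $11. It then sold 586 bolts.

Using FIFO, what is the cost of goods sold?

Sale 1 (586) [FIFO — oldest first]: 86 @ $4 + 282 @ $5 + 122 @ $8 + 96 @ $9 = $3,594
Ending inventory: 41 @ $9 + 365 @ $11 + 235 @ $13 + 50 @ $7 + 285 @ $11 = $10,924

COGS = $3,594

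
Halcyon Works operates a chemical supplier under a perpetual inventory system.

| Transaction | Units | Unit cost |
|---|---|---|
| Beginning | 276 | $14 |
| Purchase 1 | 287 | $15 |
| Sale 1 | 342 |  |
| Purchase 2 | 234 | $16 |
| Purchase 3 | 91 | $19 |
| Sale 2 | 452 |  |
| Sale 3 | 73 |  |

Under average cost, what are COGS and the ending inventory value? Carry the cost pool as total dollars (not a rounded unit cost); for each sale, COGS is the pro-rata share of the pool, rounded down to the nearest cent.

After Beginning: 276 on hand, pool $3,864.00 (≈ $14.0000 each)
After Purchase 1: 563 on hand, pool $8,169.00 (≈ $14.5098 each)
Sale 1, sell 342: 342/563 × $8,169.00 → $4,962.34
After Purchase 2: 455 on hand, pool $6,950.66 (≈ $15.2762 each)
After Purchase 3: 546 on hand, pool $8,679.66 (≈ $15.8968 each)
Sale 2, sell 452: 452/546 × $8,679.66 → $7,185.35
Sale 3, sell 73: 73/94 × $1,494.31 → $1,160.47
Total COGS = $4,962.34 + $7,185.35 + $1,160.47 = $13,308.16
Ending inventory (cost pool remaining) = $333.84

COGS = $13,308.16; ending inventory = $333.84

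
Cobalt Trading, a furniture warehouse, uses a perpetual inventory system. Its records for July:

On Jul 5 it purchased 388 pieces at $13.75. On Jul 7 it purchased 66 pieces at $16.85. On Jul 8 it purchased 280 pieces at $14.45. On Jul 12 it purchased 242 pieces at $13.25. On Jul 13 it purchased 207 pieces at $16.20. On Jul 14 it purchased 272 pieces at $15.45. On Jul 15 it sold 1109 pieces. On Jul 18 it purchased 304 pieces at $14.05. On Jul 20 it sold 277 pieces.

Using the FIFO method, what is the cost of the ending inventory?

Ending inventory = $5,337.25

Jul 15, 1109 sold [FIFO — oldest first]: 388 @ $13.75 + 66 @ $16.85 + 280 @ $14.45 + 242 @ $13.25 + 133 @ $16.20 = $15,854.20
Jul 20, 277 sold [FIFO — oldest first]: 74 @ $16.20 + 203 @ $15.45 = $4,335.15
Total COGS = $15,854.20 + $4,335.15 = $20,189.35
Ending inventory: 69 @ $15.45 + 304 @ $14.05 = $5,337.25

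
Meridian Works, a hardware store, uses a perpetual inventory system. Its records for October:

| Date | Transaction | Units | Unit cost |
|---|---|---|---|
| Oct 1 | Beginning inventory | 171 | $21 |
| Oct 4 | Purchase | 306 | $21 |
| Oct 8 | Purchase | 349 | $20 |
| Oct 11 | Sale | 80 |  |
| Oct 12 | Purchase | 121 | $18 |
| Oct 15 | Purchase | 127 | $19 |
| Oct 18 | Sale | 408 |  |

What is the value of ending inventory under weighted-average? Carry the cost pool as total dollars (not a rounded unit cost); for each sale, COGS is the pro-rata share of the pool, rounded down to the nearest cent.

Ending inventory = $11,756.44

After Oct 1: 171 on hand, pool $3,591.00 (≈ $21.0000 each)
After Oct 4: 477 on hand, pool $10,017.00 (≈ $21.0000 each)
After Oct 8: 826 on hand, pool $16,997.00 (≈ $20.5775 each)
Oct 11, sell 80: 80/826 × $16,997.00 → $1,646.19
After Oct 12: 867 on hand, pool $17,528.81 (≈ $20.2178 each)
After Oct 15: 994 on hand, pool $19,941.81 (≈ $20.0622 each)
Oct 18, sell 408: 408/994 × $19,941.81 → $8,185.37
Total COGS = $1,646.19 + $8,185.37 = $9,831.56
Ending inventory (cost pool remaining) = $11,756.44
Check: goods available $21,588.00 = COGS $9,831.56 + ending $11,756.44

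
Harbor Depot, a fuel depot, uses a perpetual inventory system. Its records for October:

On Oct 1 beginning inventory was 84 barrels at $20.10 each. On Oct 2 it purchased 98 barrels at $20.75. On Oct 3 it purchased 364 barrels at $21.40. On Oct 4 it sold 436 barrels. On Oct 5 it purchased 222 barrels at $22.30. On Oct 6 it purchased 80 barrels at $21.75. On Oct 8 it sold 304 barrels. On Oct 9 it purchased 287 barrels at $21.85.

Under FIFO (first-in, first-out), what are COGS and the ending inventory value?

COGS = $15,837.70; ending inventory = $8,635.35

Oct 4, 436 sold [FIFO — oldest first]: 84 @ $20.10 + 98 @ $20.75 + 254 @ $21.40 = $9,157.50
Oct 8, 304 sold [FIFO — oldest first]: 110 @ $21.40 + 194 @ $22.30 = $6,680.20
Total COGS = $9,157.50 + $6,680.20 = $15,837.70
Ending inventory: 28 @ $22.30 + 80 @ $21.75 + 287 @ $21.85 = $8,635.35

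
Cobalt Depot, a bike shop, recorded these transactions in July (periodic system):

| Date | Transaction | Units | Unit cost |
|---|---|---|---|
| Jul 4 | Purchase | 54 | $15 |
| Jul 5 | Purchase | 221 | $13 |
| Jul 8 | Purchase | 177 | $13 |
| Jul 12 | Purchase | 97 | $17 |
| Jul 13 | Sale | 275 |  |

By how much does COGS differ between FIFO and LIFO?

$280

FIFO COGS: 54 @ $15 + 221 @ $13 = $3,683
LIFO COGS: 97 @ $17 + 177 @ $13 + 1 @ $13 = $3,963
Difference = |$3,683 − $3,963| = $280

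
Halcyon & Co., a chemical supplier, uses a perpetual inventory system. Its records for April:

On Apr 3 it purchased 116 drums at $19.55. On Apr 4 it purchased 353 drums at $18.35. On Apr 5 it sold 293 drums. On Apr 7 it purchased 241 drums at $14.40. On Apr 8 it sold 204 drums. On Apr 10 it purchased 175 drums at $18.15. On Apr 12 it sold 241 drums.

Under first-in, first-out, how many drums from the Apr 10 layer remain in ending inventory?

147

Apr 5, 293 sold [FIFO — oldest first]: 116 @ $19.55 + 177 @ $18.35 = $5,515.75
Apr 8, 204 sold [FIFO — oldest first]: 176 @ $18.35 + 28 @ $14.40 = $3,632.80
Apr 12, 241 sold [FIFO — oldest first]: 213 @ $14.40 + 28 @ $18.15 = $3,575.40
Total COGS = $5,515.75 + $3,632.80 + $3,575.40 = $12,723.95
Ending inventory: 147 @ $18.15 = $2,668.05
Check: goods available $15,392.00 = COGS $12,723.95 + ending $2,668.05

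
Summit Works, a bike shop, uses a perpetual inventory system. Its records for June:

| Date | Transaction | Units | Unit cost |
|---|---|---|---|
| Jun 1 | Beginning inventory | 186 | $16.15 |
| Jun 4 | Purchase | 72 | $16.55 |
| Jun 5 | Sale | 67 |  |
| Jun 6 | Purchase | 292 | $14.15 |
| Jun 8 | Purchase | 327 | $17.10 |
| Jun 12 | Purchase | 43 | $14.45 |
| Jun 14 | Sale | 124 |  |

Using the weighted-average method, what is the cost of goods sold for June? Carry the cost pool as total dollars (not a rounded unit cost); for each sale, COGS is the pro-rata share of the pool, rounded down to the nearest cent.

COGS = $3,044.85

After Jun 1: 186 on hand, pool $3,003.90 (≈ $16.1500 each)
After Jun 4: 258 on hand, pool $4,195.50 (≈ $16.2616 each)
Jun 5, sell 67: 67/258 × $4,195.50 → $1,089.52
After Jun 6: 483 on hand, pool $7,237.78 (≈ $14.9851 each)
After Jun 8: 810 on hand, pool $12,829.48 (≈ $15.8389 each)
After Jun 12: 853 on hand, pool $13,450.83 (≈ $15.7689 each)
Jun 14, sell 124: 124/853 × $13,450.83 → $1,955.33
Total COGS = $1,089.52 + $1,955.33 = $3,044.85
Ending inventory (cost pool remaining) = $11,495.50
Check: goods available $14,540.35 = COGS $3,044.85 + ending $11,495.50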